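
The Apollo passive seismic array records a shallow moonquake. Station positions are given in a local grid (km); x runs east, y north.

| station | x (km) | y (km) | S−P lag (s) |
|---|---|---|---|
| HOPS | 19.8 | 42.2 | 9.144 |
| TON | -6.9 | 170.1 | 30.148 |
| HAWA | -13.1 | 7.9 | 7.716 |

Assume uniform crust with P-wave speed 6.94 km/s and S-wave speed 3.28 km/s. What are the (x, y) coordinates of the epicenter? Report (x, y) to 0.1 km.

Distance from S−P lag: d = Δt · v_P v_S / (v_P − v_S) = Δt · (6.94·3.28)/(6.94−3.28) ≈ 6.2195·Δt.
So d_HOPS = 56.87, d_TON = 187.50, d_HAWA = 47.99 km.
Circle about each station: (x − 19.8)² + (y − 42.2)² = 56.87²; (x + 6.9)² + (y − 170.1)² = 187.50²; (x + 13.1)² + (y − 7.9)² = 47.99².
Subtracting the HOPS equation from the TON and HAWA equations removes the quadratic terms:
-53.4 x + 255.8 y = -5113.31
-65.8 x − 68.6 y = -1007.70
Solving the 2×2 system: x ≈ 29.7, y ≈ -13.8 km.

(29.7, -13.8)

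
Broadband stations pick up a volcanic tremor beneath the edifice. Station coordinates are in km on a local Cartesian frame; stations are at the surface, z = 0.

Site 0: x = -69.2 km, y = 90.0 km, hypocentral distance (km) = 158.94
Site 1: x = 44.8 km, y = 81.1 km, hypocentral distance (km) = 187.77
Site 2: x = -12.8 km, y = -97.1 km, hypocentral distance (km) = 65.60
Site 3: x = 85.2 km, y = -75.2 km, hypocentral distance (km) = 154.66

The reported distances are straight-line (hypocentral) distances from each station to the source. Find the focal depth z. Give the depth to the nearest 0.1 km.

Each station gives a sphere (x−x_i)² + (y−y_i)² + z² = d_i² (stations at z=0).
Subtracting the Site 0 sphere from Site 1 and Site 2: z² cancels, leaving linear equations in x and y:
228.0 x − 17.8 y = -14300.04
112.8 x − 374.2 y = 17662.17
Solving: x ≈ -68.005, y ≈ -67.699 km (keep extra digits for the depth step; rounded: -68.0, -67.7).
Then from the Site 0 sphere: z² = 158.94² − (x + 69.2)² − (y − 90.0)² with x = -68.005, y = -67.699, so z ≈ 19.787 ≈ 19.8 km.
Check against Site 3 (with the unrounded solution): distance 154.66 ≈ 154.66 km. ✓

z ≈ 19.8 km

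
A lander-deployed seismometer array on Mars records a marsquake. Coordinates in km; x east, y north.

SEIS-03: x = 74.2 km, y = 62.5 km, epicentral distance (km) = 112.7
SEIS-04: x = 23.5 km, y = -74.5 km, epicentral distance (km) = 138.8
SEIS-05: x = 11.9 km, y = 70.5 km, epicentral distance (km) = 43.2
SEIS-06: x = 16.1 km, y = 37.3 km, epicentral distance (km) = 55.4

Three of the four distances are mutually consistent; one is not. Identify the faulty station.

SEIS-05

Solve using three stations at a time. Using SEIS-03, SEIS-04, SEIS-06 (subtract circle equations pairwise → linear system) gives (x, y) ≈ (-37.8, 50.0).
Distances from that point to each station vs reported:
  SEIS-03: calculated 112.7 vs reported 112.7 → residual 0.0 km
  SEIS-04: calculated 138.8 vs reported 138.8 → residual 0.0 km
  SEIS-05: calculated 53.7 vs reported 43.2 → residual 10.5 km
  SEIS-06: calculated 55.4 vs reported 55.4 → residual 0.0 km
SEIS-03, SEIS-04, SEIS-06 are mutually consistent (residuals ≈ 0); SEIS-05 is off by 10.5 km.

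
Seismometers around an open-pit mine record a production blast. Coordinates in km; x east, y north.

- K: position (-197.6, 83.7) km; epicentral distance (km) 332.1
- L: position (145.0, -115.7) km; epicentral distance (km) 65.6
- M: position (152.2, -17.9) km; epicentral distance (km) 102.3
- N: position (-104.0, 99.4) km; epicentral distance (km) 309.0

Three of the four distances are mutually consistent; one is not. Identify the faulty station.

N

Solve using three stations at a time. Using K, L, M (subtract circle equations pairwise → linear system) gives (x, y) ≈ (83.3, -93.5).
Distances from that point to each station vs reported:
  K: calculated 332.1 vs reported 332.1 → residual 0.0 km
  L: calculated 65.6 vs reported 65.6 → residual 0.0 km
  M: calculated 102.3 vs reported 102.3 → residual 0.0 km
  N: calculated 268.9 vs reported 309.0 → residual 40.1 km
K, L, M are mutually consistent (residuals ≈ 0); N is off by 40.1 km.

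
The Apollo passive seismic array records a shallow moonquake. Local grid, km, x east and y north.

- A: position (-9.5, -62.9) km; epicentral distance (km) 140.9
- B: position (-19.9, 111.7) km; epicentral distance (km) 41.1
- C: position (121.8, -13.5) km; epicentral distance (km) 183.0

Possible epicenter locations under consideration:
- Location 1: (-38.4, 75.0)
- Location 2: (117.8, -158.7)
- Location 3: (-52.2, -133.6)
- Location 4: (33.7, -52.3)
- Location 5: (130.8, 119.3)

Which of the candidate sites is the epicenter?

Location 1

For each candidate, compare |candidate − station| to the reported distance:
Location 1: residuals A 0.0, B 0.0, C 0.0 → max 0.0 km
Location 2: residuals A 18.4, B 262.3, C 37.7 → max 262.3 km
Location 3: residuals A 58.3, B 206.3, C 28.4 → max 206.3 km
Location 4: residuals A 96.4, B 131.4, C 86.7 → max 131.4 km
Location 5: residuals A 89.1, B 109.8, C 49.9 → max 109.8 km
Only Location 1 has all residuals ≈ 0.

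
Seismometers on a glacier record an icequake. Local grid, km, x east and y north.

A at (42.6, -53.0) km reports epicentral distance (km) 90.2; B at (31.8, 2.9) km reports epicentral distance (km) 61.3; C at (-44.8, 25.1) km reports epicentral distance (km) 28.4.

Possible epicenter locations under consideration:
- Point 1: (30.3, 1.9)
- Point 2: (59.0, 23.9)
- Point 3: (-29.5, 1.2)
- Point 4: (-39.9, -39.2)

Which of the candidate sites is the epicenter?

For each candidate, compare |candidate − station| to the reported distance:
Point 1: residuals A 33.9, B 59.5, C 50.2 → max 59.5 km
Point 2: residuals A 11.6, B 26.9, C 75.4 → max 75.4 km
Point 3: residuals A 0.0, B 0.0, C 0.0 → max 0.0 km
Point 4: residuals A 6.6, B 21.8, C 36.1 → max 36.1 km
Only Point 3 has all residuals ≈ 0.

Point 3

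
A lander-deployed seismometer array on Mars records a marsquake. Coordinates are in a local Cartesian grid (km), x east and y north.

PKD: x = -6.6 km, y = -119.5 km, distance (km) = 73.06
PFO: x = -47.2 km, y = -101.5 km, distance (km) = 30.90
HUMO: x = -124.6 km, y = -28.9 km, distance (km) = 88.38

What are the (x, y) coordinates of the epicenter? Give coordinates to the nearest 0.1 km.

Circle about each station: (x + 6.6)² + (y + 119.5)² = 73.06²; (x + 47.2)² + (y + 101.5)² = 30.90²; (x + 124.6)² + (y + 28.9)² = 88.38².
Subtracting pairs of circle equations eliminates x²+y² and gives linear equations (the radical axes):
-81.2 x + 36.0 y = 2589.23
-236.0 x + 181.2 y = -436.70
Solving the 2×2 system: x ≈ -78.0, y ≈ -104.0 km.

-78.0 km east, -104.0 km north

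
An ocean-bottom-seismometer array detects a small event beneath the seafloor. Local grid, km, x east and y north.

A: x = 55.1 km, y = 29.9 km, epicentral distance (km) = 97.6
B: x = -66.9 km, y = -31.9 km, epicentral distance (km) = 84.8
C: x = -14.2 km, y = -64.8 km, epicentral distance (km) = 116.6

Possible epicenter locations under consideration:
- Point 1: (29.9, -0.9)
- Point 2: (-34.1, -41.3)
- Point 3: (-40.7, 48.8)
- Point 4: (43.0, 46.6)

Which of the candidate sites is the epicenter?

For each candidate, compare |candidate − station| to the reported distance:
Point 1: residuals A 57.8, B 16.8, C 39.0 → max 57.8 km
Point 2: residuals A 16.5, B 50.7, C 85.8 → max 85.8 km
Point 3: residuals A 0.0, B 0.0, C 0.0 → max 0.0 km
Point 4: residuals A 77.0, B 50.3, C 8.6 → max 77.0 km
Only Point 3 has all residuals ≈ 0.

Point 3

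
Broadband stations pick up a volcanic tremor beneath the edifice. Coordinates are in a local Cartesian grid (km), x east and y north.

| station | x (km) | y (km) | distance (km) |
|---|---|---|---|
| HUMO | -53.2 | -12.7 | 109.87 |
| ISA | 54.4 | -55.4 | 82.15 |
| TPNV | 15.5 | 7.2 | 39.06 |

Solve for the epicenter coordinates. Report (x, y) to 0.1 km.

Circle about each station: (x + 53.2)² + (y + 12.7)² = 109.87²; (x − 54.4)² + (y + 55.4)² = 82.15²; (x − 15.5)² + (y − 7.2)² = 39.06².
Subtracting the HUMO equation from the ISA and TPNV equations removes the quadratic terms:
215.2 x − 85.4 y = 8359.78
137.4 x + 39.8 y = 7846.29
Solving the 2×2 system: x ≈ 49.4, y ≈ 26.6 km.

49.4 km east, 26.6 km north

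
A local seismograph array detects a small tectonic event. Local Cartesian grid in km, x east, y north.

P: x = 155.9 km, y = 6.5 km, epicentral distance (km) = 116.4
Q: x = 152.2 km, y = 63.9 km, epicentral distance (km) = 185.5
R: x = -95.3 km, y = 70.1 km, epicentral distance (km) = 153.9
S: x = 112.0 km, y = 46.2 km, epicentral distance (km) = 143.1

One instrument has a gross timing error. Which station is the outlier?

P

Solve using three stations at a time. Using Q, R, S (subtract circle equations pairwise → linear system) gives (x, y) ≈ (3.9, -47.4).
Distances from that point to each station vs reported:
  P: calculated 161.3 vs reported 116.4 → residual 44.9 km
  Q: calculated 185.4 vs reported 185.5 → residual 0.1 km
  R: calculated 153.8 vs reported 153.9 → residual 0.1 km
  S: calculated 143.0 vs reported 143.1 → residual 0.1 km
Q, R, S are mutually consistent (residuals ≈ 0); P is off by 44.9 km.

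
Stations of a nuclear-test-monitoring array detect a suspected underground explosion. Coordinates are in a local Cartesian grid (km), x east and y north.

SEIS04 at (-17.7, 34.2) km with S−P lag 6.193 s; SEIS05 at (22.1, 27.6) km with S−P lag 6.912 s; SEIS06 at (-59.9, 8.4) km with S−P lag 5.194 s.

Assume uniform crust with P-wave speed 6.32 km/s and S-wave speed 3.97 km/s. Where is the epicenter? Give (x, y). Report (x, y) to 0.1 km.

Distance from S−P lag: d = Δt · v_P v_S / (v_P − v_S) = Δt · (6.32·3.97)/(6.32−3.97) ≈ 10.6768·Δt.
So d_SEIS04 = 66.12, d_SEIS05 = 73.80, d_SEIS06 = 55.46 km.
Circle about each station: (x + 17.7)² + (y − 34.2)² = 66.12²; (x − 22.1)² + (y − 27.6)² = 73.80²; (x + 59.9)² + (y − 8.4)² = 55.46².
Subtracting pairs of circle equations eliminates x²+y² and gives linear equations (the radical axes):
79.6 x − 13.2 y = -1307.35
-84.4 x − 51.6 y = 3471.68
Solving the 2×2 system: x ≈ -21.7, y ≈ -31.8 km.

-21.7 km east, -31.8 km north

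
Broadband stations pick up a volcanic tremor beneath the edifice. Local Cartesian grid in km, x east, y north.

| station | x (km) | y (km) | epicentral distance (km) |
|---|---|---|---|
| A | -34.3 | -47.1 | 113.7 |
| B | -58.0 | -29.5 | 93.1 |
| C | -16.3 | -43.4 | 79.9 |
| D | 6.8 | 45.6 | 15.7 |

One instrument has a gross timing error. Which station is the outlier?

Solve using three stations at a time. Using B, C, D (subtract circle equations pairwise → linear system) gives (x, y) ≈ (12.7, 31.0).
Distances from that point to each station vs reported:
  A: calculated 91.2 vs reported 113.7 → residual 22.5 km
  B: calculated 93.1 vs reported 93.1 → residual 0.0 km
  C: calculated 79.9 vs reported 79.9 → residual 0.0 km
  D: calculated 15.7 vs reported 15.7 → residual 0.0 km
B, C, D are mutually consistent (residuals ≈ 0); A is off by 22.5 km.

A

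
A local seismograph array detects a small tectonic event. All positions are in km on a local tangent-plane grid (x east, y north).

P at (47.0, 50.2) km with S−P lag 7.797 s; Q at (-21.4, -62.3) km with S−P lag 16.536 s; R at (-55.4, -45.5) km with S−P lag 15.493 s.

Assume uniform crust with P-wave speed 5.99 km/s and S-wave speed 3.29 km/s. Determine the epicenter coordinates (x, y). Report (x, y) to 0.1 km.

x ≈ -9.4 km, y ≈ 57.8 km

Distance from S−P lag: d = Δt · v_P v_S / (v_P − v_S) = Δt · (5.99·3.29)/(5.99−3.29) ≈ 7.2989·Δt.
So d_P = 56.91, d_Q = 120.70, d_R = 113.08 km.
Circle about each station: (x − 47.0)² + (y − 50.2)² = 56.91²; (x + 21.4)² + (y + 62.3)² = 120.70²; (x + 55.4)² + (y + 45.5)² = 113.08².
Subtracting the P equation from the Q and R equations removes the quadratic terms:
-136.8 x − 225.0 y = -11719.53
-204.8 x − 191.4 y = -9137.97
Solving the 2×2 system: x ≈ -9.4, y ≈ 57.8 km.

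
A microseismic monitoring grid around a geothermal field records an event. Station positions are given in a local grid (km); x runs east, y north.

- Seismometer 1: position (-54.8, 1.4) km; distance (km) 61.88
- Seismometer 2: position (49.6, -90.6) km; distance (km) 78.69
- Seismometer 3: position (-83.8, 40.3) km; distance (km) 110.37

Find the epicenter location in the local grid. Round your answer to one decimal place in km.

-15.5 km east, -46.4 km north

Circle about each station: (x + 54.8)² + (y − 1.4)² = 61.88²; (x − 49.6)² + (y + 90.6)² = 78.69²; (x + 83.8)² + (y − 40.3)² = 110.37².
Subtracting the Seismometer 1 equation from the Seismometer 2 and Seismometer 3 equations removes the quadratic terms:
208.8 x − 184.0 y = 5300.54
-58.0 x + 77.8 y = -2710.87
Solving the 2×2 system: x ≈ -15.5, y ≈ -46.4 km.
Check against Seismometer 1 (with the unrounded x, y): √((x + 54.8)²+(y − 1.4)²) = 61.88 ≈ 61.88 km. ✓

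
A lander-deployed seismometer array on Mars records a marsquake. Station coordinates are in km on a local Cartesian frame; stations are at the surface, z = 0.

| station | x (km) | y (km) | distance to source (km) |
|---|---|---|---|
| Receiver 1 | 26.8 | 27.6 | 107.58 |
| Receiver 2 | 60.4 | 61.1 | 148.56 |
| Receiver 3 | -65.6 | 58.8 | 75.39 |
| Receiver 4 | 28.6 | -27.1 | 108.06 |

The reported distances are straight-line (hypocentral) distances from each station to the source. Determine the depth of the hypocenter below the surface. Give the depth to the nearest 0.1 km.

z ≈ 44.7 km

Each station gives a sphere (x−x_i)² + (y−y_i)² + z² = d_i² (stations at z=0).
Subtracting the Receiver 1 sphere from Receiver 2 and Receiver 3: z² cancels, leaving linear equations in x and y:
67.2 x + 67.0 y = -4595.25
-184.8 x + 62.4 y = 12170.60
Solving: x ≈ -66.497, y ≈ -1.891 km (keep extra digits for the depth step; rounded: -66.5, -1.9).
Then from the Receiver 1 sphere: z² = 107.58² − (x − 26.8)² − (y − 27.6)² with x = -66.497, y = -1.891, so z ≈ 44.715 ≈ 44.7 km.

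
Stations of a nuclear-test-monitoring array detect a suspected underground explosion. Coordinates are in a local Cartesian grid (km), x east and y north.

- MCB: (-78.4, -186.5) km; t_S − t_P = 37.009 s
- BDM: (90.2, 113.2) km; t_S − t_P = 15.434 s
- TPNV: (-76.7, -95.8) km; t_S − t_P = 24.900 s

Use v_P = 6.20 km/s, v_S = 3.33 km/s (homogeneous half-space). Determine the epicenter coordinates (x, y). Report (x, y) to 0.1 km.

(-12.7, 71.5)

Distance from S−P lag: d = Δt · v_P v_S / (v_P − v_S) = Δt · (6.20·3.33)/(6.20−3.33) ≈ 7.1937·Δt.
So d_MCB = 266.23, d_BDM = 111.03, d_TPNV = 179.12 km.
Circle about each station: (x + 78.4)² + (y + 186.5)² = 266.23²; (x − 90.2)² + (y − 113.2)² = 111.03²; (x + 76.7)² + (y + 95.8)² = 179.12².
Subtracting the MCB equation from the BDM and TPNV equations removes the quadratic terms:
337.2 x + 599.4 y = 38572.22
3.4 x + 181.4 y = 12926.16
Solving the 2×2 system: x ≈ -12.7, y ≈ 71.5 km.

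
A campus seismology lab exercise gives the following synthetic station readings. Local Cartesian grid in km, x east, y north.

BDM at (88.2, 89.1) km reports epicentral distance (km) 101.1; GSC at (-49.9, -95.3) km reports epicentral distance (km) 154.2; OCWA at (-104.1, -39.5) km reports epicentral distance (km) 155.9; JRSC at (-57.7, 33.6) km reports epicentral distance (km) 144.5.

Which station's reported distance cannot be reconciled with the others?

OCWA

Solve using three stations at a time. Using BDM, GSC, JRSC (subtract circle equations pairwise → linear system) gives (x, y) ≈ (79.5, -11.5).
Distances from that point to each station vs reported:
  BDM: calculated 101.0 vs reported 101.1 → residual 0.1 km
  GSC: calculated 154.1 vs reported 154.2 → residual 0.1 km
  OCWA: calculated 185.7 vs reported 155.9 → residual 29.8 km
  JRSC: calculated 144.4 vs reported 144.5 → residual 0.1 km
BDM, GSC, JRSC are mutually consistent (residuals ≈ 0); OCWA is off by 29.8 km.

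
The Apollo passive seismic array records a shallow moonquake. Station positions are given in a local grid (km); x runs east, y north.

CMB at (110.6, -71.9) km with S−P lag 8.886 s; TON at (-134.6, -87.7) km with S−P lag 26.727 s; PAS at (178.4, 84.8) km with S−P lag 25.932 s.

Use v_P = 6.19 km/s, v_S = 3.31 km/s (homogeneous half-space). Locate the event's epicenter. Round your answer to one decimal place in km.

51.6 km east, -49.2 km north

Distance from S−P lag: d = Δt · v_P v_S / (v_P − v_S) = Δt · (6.19·3.31)/(6.19−3.31) ≈ 7.1142·Δt.
So d_CMB = 63.22, d_TON = 190.14, d_PAS = 184.49 km.
Circle about each station: (x − 110.6)² + (y + 71.9)² = 63.22²; (x + 134.6)² + (y + 87.7)² = 190.14²; (x − 178.4)² + (y − 84.8)² = 184.49².
Subtracting the CMB equation from the TON and PAS equations removes the quadratic terms:
-490.4 x − 31.6 y = -23749.97
135.6 x + 313.4 y = -8424.16
Solving the 2×2 system: x ≈ 51.6, y ≈ -49.2 km.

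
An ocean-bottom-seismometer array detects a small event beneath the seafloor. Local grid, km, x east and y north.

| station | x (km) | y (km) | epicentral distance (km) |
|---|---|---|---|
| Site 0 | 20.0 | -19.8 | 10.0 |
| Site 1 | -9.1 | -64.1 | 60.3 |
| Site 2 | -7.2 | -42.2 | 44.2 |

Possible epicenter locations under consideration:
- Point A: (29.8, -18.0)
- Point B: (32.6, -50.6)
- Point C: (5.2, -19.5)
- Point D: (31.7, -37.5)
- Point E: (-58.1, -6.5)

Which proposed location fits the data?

Point A

For each candidate, compare |candidate − station| to the reported distance:
Point A: residuals Site 0 0.0, Site 1 0.0, Site 2 0.0 → max 0.0 km
Point B: residuals Site 0 23.3, Site 1 16.5, Site 2 3.5 → max 23.3 km
Point C: residuals Site 0 4.8, Site 1 13.5, Site 2 18.3 → max 18.3 km
Point D: residuals Site 0 11.2, Site 1 11.6, Site 2 5.0 → max 11.6 km
Point E: residuals Site 0 69.2, Site 1 15.3, Site 2 18.0 → max 69.2 km
Only Point A has all residuals ≈ 0.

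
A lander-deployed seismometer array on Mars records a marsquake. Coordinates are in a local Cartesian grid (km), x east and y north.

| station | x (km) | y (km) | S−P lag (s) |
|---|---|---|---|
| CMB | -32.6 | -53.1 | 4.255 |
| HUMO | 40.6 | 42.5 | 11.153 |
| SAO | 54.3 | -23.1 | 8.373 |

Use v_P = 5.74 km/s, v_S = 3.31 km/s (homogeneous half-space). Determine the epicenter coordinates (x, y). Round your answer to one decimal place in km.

(-11.0, -27.8)

Distance from S−P lag: d = Δt · v_P v_S / (v_P − v_S) = Δt · (5.74·3.31)/(5.74−3.31) ≈ 7.8187·Δt.
So d_CMB = 33.27, d_HUMO = 87.20, d_SAO = 65.47 km.
Circle about each station: (x + 32.6)² + (y + 53.1)² = 33.27²; (x − 40.6)² + (y − 42.5)² = 87.20²; (x − 54.3)² + (y + 23.1)² = 65.47².
Subtracting the CMB equation from the HUMO and SAO equations removes the quadratic terms:
146.4 x + 191.2 y = -6924.71
173.8 x + 60.0 y = -3579.70
Solving the 2×2 system: x ≈ -11.0, y ≈ -27.8 km.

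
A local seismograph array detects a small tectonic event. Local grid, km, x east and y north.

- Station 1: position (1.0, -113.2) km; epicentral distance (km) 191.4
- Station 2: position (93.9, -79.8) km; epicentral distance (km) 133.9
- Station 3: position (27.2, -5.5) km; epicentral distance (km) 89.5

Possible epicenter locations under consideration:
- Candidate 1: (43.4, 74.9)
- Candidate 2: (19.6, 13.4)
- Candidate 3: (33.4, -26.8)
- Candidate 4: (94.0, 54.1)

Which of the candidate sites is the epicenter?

Candidate 4

For each candidate, compare |candidate − station| to the reported distance:
Candidate 1: residuals Station 1 1.4, Station 2 28.8, Station 3 7.5 → max 28.8 km
Candidate 2: residuals Station 1 63.4, Station 2 14.7, Station 3 69.1 → max 69.1 km
Candidate 3: residuals Station 1 99.1, Station 2 53.5, Station 3 67.3 → max 99.1 km
Candidate 4: residuals Station 1 0.0, Station 2 0.0, Station 3 0.0 → max 0.0 km
Only Candidate 4 has all residuals ≈ 0.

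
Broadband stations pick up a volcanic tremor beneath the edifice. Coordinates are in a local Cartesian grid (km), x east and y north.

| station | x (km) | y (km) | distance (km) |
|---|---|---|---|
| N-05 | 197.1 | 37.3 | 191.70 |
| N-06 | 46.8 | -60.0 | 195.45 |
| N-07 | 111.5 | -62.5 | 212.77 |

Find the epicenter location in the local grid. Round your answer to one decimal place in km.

32.1 km east, 134.9 km north

Circle about each station: (x − 197.1)² + (y − 37.3)² = 191.70²; (x − 46.8)² + (y + 60.0)² = 195.45²; (x − 111.5)² + (y + 62.5)² = 212.77².
Subtracting the N-05 equation from the N-06 and N-07 equations removes the quadratic terms:
-300.6 x − 194.6 y = -35901.27
-171.2 x − 199.6 y = -32423.38
Solving the 2×2 system: x ≈ 32.1, y ≈ 134.9 km.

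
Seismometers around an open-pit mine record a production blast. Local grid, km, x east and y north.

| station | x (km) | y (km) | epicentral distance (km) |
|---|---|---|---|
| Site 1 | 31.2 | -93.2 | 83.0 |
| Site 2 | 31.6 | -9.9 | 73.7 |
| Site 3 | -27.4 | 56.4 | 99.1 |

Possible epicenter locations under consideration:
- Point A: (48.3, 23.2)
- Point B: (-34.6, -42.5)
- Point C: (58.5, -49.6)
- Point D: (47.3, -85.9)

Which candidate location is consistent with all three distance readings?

For each candidate, compare |candidate − station| to the reported distance:
Point A: residuals Site 1 34.6, Site 2 36.6, Site 3 16.4 → max 36.6 km
Point B: residuals Site 1 0.1, Site 2 0.1, Site 3 0.1 → max 0.1 km
Point C: residuals Site 1 31.6, Site 2 25.7, Site 3 37.3 → max 37.3 km
Point D: residuals Site 1 65.3, Site 2 3.9, Site 3 61.6 → max 65.3 km
Only Point B has all residuals ≈ 0.

Point B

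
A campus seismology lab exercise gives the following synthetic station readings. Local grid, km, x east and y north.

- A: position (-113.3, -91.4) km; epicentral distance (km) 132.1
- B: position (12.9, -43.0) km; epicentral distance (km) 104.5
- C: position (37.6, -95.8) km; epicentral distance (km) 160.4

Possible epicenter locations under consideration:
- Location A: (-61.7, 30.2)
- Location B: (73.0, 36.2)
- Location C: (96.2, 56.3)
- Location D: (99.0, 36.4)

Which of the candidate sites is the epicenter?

Location A

For each candidate, compare |candidate − station| to the reported distance:
Location A: residuals A 0.0, B 0.0, C 0.0 → max 0.0 km
Location B: residuals A 93.7, B 5.1, C 23.7 → max 93.7 km
Location C: residuals A 124.2, B 25.1, C 2.6 → max 124.2 km
Location D: residuals A 115.7, B 12.6, C 14.6 → max 115.7 km
Only Location A has all residuals ≈ 0.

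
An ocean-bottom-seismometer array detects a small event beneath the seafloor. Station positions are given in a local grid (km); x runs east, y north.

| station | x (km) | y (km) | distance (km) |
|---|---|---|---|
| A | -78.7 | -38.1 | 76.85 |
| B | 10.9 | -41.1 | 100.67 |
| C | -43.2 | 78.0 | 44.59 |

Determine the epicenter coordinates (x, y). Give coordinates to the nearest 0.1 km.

Circle about each station: (x + 78.7)² + (y + 38.1)² = 76.85²; (x − 10.9)² + (y + 41.1)² = 100.67²; (x + 43.2)² + (y − 78.0)² = 44.59².
Subtracting the A equation from the B and C equations removes the quadratic terms:
179.2 x − 6.0 y = -10065.81
71.0 x + 232.2 y = 4222.59
Solving the 2×2 system: x ≈ -55.0, y ≈ 35.0 km.

x ≈ -55.0 km, y ≈ 35.0 km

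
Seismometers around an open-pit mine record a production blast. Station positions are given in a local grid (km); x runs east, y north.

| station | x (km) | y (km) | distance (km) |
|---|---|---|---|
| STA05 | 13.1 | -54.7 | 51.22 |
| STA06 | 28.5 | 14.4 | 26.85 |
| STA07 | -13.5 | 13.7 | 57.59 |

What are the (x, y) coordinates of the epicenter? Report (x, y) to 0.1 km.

(38.8, -10.4)

Circle about each station: (x − 13.1)² + (y + 54.7)² = 51.22²; (x − 28.5)² + (y − 14.4)² = 26.85²; (x + 13.5)² + (y − 13.7)² = 57.59².
Subtracting pairs of circle equations eliminates x²+y² and gives linear equations (the radical axes):
30.8 x + 138.2 y = -241.52
-53.2 x + 136.8 y = -3486.88
Solving the 2×2 system: x ≈ 38.8, y ≈ -10.4 km.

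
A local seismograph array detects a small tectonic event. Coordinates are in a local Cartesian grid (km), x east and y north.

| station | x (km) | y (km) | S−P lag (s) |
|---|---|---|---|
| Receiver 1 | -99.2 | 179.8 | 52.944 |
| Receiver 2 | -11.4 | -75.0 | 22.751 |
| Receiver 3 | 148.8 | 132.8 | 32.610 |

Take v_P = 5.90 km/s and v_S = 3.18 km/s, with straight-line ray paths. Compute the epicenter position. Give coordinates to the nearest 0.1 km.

x ≈ 144.6 km, y ≈ -92.1 km

Distance from S−P lag: d = Δt · v_P v_S / (v_P − v_S) = Δt · (5.90·3.18)/(5.90−3.18) ≈ 6.8978·Δt.
So d_Receiver 1 = 365.20, d_Receiver 2 = 156.93, d_Receiver 3 = 224.94 km.
Circle about each station: (x + 99.2)² + (y − 179.8)² = 365.20²; (x + 11.4)² + (y + 75.0)² = 156.93²; (x − 148.8)² + (y − 132.8)² = 224.94².
Subtracting the Receiver 1 equation from the Receiver 2 and Receiver 3 equations removes the quadratic terms:
175.6 x − 509.6 y = 72330.30
496.0 x − 94.0 y = 80381.64
Solving the 2×2 system: x ≈ 144.6, y ≈ -92.1 km.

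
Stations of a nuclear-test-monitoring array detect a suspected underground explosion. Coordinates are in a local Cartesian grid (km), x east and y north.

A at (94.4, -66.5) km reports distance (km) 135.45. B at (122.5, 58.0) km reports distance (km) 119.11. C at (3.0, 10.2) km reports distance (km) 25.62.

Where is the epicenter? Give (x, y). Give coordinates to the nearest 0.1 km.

5.5 km east, 35.7 km north

Circle about each station: (x − 94.4)² + (y + 66.5)² = 135.45²; (x − 122.5)² + (y − 58.0)² = 119.11²; (x − 3.0)² + (y − 10.2)² = 25.62².
Subtracting the A equation from the B and C equations removes the quadratic terms:
56.2 x + 249.0 y = 9196.15
-182.8 x + 153.4 y = 4469.75
Solving the 2×2 system: x ≈ 5.5, y ≈ 35.7 km.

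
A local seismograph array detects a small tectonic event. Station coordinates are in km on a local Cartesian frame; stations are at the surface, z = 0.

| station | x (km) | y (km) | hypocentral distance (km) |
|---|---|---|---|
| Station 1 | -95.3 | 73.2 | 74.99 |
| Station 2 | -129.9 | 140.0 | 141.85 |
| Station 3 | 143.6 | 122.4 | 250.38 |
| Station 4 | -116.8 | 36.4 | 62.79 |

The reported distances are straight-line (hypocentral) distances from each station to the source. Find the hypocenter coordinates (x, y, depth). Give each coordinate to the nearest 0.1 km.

x ≈ -78.4 km, y ≈ 15.8 km, depth ≈ 45.2 km

Each station gives a sphere (x−x_i)² + (y−y_i)² + z² = d_i² (stations at z=0).
Subtracting the Station 1 sphere from Station 2 and Station 3: z² cancels, leaving linear equations in x and y:
-69.2 x + 133.6 y = 7535.76
477.8 x + 98.4 y = -35904.25
Solving: x ≈ -78.398, y ≈ 15.798 km (keep extra digits for the depth step; rounded: -78.4, 15.8).
Then from the Station 1 sphere: z² = 74.99² − (x + 95.3)² − (y − 73.2)² with x = -78.398, y = 15.798, so z ≈ 45.198 ≈ 45.2 km.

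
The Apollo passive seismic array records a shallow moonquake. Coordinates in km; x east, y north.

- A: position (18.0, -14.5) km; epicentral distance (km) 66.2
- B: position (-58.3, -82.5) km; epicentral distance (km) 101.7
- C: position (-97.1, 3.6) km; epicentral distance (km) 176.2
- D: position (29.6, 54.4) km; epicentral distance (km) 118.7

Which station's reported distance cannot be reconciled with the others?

B

Solve using three stations at a time. Using A, C, D (subtract circle equations pairwise → linear system) gives (x, y) ≈ (68.0, -57.9).
Distances from that point to each station vs reported:
  A: calculated 66.3 vs reported 66.2 → residual 0.1 km
  B: calculated 128.7 vs reported 101.7 → residual 27.0 km
  C: calculated 176.2 vs reported 176.2 → residual 0.0 km
  D: calculated 118.7 vs reported 118.7 → residual 0.0 km
A, C, D are mutually consistent (residuals ≈ 0); B is off by 27.0 km.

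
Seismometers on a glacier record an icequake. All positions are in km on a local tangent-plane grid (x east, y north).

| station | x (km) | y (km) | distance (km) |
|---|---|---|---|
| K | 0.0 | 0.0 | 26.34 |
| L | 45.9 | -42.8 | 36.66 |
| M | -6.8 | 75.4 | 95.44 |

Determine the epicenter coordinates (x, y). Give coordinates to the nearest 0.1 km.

Circle about each station: x² + y² = 26.34²; (x − 45.9)² + (y + 42.8)² = 36.66²; (x + 6.8)² + (y − 75.4)² = 95.44².
Subtracting the K equation from the L and M equations removes the quadratic terms:
91.8 x − 85.6 y = 3288.49
-13.6 x + 150.8 y = -2683.60
Solving the 2×2 system: x ≈ 21.0, y ≈ -15.9 km.

x ≈ 21.0 km, y ≈ -15.9 km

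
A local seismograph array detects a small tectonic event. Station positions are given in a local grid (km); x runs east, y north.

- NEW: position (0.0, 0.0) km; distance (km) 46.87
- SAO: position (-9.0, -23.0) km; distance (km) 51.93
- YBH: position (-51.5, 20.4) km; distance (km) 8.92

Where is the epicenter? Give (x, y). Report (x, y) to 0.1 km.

x ≈ -44.4 km, y ≈ 15.0 km

Circle about each station: x² + y² = 46.87²; (x + 9.0)² + (y + 23.0)² = 51.93²; (x + 51.5)² + (y − 20.4)² = 8.92².
Subtracting the NEW equation from the SAO and YBH equations removes the quadratic terms:
-18.0 x − 46.0 y = 110.07
-103.0 x + 40.8 y = 5185.64
Solving the 2×2 system: x ≈ -44.4, y ≈ 15.0 km.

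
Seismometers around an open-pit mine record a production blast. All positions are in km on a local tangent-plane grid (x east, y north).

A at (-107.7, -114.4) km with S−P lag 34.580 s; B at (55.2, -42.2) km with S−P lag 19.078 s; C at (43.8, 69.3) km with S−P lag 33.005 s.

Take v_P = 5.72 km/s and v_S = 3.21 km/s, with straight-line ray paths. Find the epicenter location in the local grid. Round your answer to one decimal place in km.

Distance from S−P lag: d = Δt · v_P v_S / (v_P − v_S) = Δt · (5.72·3.21)/(5.72−3.21) ≈ 7.3152·Δt.
So d_A = 252.96, d_B = 139.56, d_C = 241.44 km.
Circle about each station: (x + 107.7)² + (y + 114.4)² = 252.96²; (x − 55.2)² + (y + 42.2)² = 139.56²; (x − 43.8)² + (y − 69.3)² = 241.44².
Subtracting the A equation from the B and C equations removes the quadratic terms:
325.8 x + 144.4 y = 24653.00
303.0 x + 367.4 y = -12270.23
Solving the 2×2 system: x ≈ 142.6, y ≈ -151.0 km.

(142.6, -151.0)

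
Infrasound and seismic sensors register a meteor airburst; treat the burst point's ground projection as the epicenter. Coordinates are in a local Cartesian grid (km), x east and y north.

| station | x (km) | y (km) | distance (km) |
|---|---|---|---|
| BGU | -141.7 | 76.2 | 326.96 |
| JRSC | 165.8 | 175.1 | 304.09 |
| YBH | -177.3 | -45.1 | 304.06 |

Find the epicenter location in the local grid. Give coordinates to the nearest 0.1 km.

Circle about each station: (x + 141.7)² + (y − 76.2)² = 326.96²; (x − 165.8)² + (y − 175.1)² = 304.09²; (x + 177.3)² + (y + 45.1)² = 304.06².
Subtracting pairs of circle equations eliminates x²+y² and gives linear equations (the radical axes):
615.0 x + 197.8 y = 46696.43
-71.2 x − 242.6 y = 22034.33
Solving the 2×2 system: x ≈ 116.1, y ≈ -124.9 km.

(116.1, -124.9)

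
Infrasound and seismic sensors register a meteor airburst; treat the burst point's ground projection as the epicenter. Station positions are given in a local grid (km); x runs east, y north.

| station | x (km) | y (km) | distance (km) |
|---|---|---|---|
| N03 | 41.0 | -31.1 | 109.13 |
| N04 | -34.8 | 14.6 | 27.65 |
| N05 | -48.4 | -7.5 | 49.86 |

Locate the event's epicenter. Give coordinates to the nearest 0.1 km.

(-40.3, 41.7)

Circle about each station: (x − 41.0)² + (y + 31.1)² = 109.13²; (x + 34.8)² + (y − 14.6)² = 27.65²; (x + 48.4)² + (y + 7.5)² = 49.86².
Subtracting pairs of circle equations eliminates x²+y² and gives linear equations (the radical axes):
-151.6 x + 91.4 y = 9920.82
-178.8 x + 47.2 y = 9173.94
Solving the 2×2 system: x ≈ -40.3, y ≈ 41.7 km.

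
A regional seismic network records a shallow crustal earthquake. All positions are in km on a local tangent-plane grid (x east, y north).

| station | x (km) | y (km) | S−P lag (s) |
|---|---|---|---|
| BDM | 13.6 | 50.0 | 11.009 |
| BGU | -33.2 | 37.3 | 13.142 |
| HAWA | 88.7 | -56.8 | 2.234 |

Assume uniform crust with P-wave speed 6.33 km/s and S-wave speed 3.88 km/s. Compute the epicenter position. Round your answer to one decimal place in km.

Distance from S−P lag: d = Δt · v_P v_S / (v_P − v_S) = Δt · (6.33·3.88)/(6.33−3.88) ≈ 10.0247·Δt.
So d_BDM = 110.36, d_BGU = 131.74, d_HAWA = 22.40 km.
Circle about each station: (x − 13.6)² + (y − 50.0)² = 110.36²; (x + 33.2)² + (y − 37.3)² = 131.74²; (x − 88.7)² + (y + 56.8)² = 22.40².
Subtracting the BDM equation from the BGU and HAWA equations removes the quadratic terms:
-93.6 x − 25.4 y = -5367.53
150.2 x − 213.6 y = 20086.54
Solving the 2×2 system: x ≈ 69.6, y ≈ -45.1 km.
Check against BDM (with the unrounded x, y): √((x − 13.6)²+(y − 50.0)²) = 110.36 ≈ 110.36 km. ✓

(69.6, -45.1)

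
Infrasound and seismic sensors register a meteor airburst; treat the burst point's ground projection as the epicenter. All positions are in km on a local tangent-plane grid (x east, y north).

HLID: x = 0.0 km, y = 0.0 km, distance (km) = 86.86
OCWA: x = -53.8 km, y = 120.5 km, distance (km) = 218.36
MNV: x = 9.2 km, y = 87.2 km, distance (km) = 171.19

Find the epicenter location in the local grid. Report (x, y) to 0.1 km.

x ≈ 24.6 km, y ≈ -83.3 km

Circle about each station: x² + y² = 86.86²; (x + 53.8)² + (y − 120.5)² = 218.36²; (x − 9.2)² + (y − 87.2)² = 171.19².
Subtracting the HLID equation from the OCWA and MNV equations removes the quadratic terms:
-107.6 x + 241.0 y = -22721.74
18.4 x + 174.4 y = -14072.88
Solving the 2×2 system: x ≈ 24.6, y ≈ -83.3 km.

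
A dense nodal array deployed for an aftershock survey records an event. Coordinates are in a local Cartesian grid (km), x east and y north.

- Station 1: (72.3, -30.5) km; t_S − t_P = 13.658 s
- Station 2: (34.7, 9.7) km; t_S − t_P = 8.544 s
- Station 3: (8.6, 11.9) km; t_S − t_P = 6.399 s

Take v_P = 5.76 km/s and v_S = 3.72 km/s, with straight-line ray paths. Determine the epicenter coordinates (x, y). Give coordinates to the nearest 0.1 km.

(-42.3, 55.8)

Distance from S−P lag: d = Δt · v_P v_S / (v_P − v_S) = Δt · (5.76·3.72)/(5.76−3.72) ≈ 10.5035·Δt.
So d_Station 1 = 143.46, d_Station 2 = 89.74, d_Station 3 = 67.21 km.
Circle about each station: (x − 72.3)² + (y + 30.5)² = 143.46²; (x − 34.7)² + (y − 9.7)² = 89.74²; (x − 8.6)² + (y − 11.9)² = 67.21².
Subtracting pairs of circle equations eliminates x²+y² and gives linear equations (the radical axes):
-75.2 x + 80.4 y = 7668.14
-127.4 x + 84.8 y = 10121.62
Solving the 2×2 system: x ≈ -42.3, y ≈ 55.8 km.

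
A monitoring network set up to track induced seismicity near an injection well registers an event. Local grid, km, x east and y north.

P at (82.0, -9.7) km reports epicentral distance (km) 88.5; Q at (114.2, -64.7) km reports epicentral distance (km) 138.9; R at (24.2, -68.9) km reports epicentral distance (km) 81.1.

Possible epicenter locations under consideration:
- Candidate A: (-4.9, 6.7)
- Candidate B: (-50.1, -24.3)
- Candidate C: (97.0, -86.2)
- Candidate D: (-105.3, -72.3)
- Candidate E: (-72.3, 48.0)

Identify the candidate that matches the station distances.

For each candidate, compare |candidate − station| to the reported distance:
Candidate A: residuals P 0.1, Q 0.0, R 0.1 → max 0.1 km
Candidate B: residuals P 44.4, Q 30.3, R 5.6 → max 44.4 km
Candidate C: residuals P 10.5, Q 111.4, R 6.3 → max 111.4 km
Candidate D: residuals P 109.0, Q 80.7, R 48.4 → max 109.0 km
Candidate E: residuals P 76.2, Q 79.0, R 70.5 → max 79.0 km
Only Candidate A has all residuals ≈ 0.

Candidate A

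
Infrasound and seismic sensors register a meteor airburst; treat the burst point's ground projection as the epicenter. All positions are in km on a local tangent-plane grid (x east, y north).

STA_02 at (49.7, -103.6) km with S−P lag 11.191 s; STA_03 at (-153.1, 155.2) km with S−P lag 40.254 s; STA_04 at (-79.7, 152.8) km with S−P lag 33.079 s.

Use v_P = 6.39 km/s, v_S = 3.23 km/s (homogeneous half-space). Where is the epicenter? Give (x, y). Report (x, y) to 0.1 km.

(30.4, -33.1)

Distance from S−P lag: d = Δt · v_P v_S / (v_P − v_S) = Δt · (6.39·3.23)/(6.39−3.23) ≈ 6.5316·Δt.
So d_STA_02 = 73.09, d_STA_03 = 262.92, d_STA_04 = 216.06 km.
Circle about each station: (x − 49.7)² + (y + 103.6)² = 73.09²; (x + 153.1)² + (y − 155.2)² = 262.92²; (x + 79.7)² + (y − 152.8)² = 216.06².
Subtracting the STA_02 equation from the STA_03 and STA_04 equations removes the quadratic terms:
-405.6 x + 517.6 y = -29461.18
-258.8 x + 512.8 y = -24842.90
Solving the 2×2 system: x ≈ 30.4, y ≈ -33.1 km.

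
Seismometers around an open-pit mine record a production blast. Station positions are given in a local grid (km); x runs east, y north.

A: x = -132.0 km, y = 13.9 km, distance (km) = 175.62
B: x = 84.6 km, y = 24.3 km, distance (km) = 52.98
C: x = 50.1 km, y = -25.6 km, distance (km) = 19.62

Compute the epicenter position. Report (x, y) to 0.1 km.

Circle about each station: (x + 132.0)² + (y − 13.9)² = 175.62²; (x − 84.6)² + (y − 24.3)² = 52.98²; (x − 50.1)² + (y + 25.6)² = 19.62².
Subtracting the A equation from the B and C equations removes the quadratic terms:
433.2 x + 20.8 y = 18165.94
364.2 x − 79.0 y = 16005.60
Solving the 2×2 system: x ≈ 42.3, y ≈ -7.6 km.

42.3 km east, -7.6 km north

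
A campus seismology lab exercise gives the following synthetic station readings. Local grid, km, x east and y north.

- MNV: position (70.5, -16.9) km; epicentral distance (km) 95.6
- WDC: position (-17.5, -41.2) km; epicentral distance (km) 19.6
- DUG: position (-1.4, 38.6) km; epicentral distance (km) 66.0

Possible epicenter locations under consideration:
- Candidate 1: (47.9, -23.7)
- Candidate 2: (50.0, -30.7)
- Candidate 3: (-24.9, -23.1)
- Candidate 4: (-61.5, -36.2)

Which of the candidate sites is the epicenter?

For each candidate, compare |candidate − station| to the reported distance:
Candidate 1: residuals MNV 72.0, WDC 48.1, DUG 13.4 → max 72.0 km
Candidate 2: residuals MNV 70.9, WDC 48.7, DUG 20.3 → max 70.9 km
Candidate 3: residuals MNV 0.0, WDC 0.0, DUG 0.0 → max 0.0 km
Candidate 4: residuals MNV 37.8, WDC 24.7, DUG 30.0 → max 37.8 km
Only Candidate 3 has all residuals ≈ 0.

Candidate 3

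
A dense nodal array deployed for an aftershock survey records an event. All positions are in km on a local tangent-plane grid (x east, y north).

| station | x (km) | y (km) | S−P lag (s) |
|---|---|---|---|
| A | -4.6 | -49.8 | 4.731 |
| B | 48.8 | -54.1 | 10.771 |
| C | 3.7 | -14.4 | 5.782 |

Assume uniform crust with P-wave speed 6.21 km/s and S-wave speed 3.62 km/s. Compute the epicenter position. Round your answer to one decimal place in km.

-42.5 km east, -34.0 km north

Distance from S−P lag: d = Δt · v_P v_S / (v_P − v_S) = Δt · (6.21·3.62)/(6.21−3.62) ≈ 8.6796·Δt.
So d_A = 41.06, d_B = 93.49, d_C = 50.19 km.
Circle about each station: (x + 4.6)² + (y + 49.8)² = 41.06²; (x − 48.8)² + (y + 54.1)² = 93.49²; (x − 3.7)² + (y + 14.4)² = 50.19².
Subtracting pairs of circle equations eliminates x²+y² and gives linear equations (the radical axes):
106.8 x − 8.6 y = -4247.41
16.6 x + 70.8 y = -3113.26
Solving the 2×2 system: x ≈ -42.5, y ≈ -34.0 km.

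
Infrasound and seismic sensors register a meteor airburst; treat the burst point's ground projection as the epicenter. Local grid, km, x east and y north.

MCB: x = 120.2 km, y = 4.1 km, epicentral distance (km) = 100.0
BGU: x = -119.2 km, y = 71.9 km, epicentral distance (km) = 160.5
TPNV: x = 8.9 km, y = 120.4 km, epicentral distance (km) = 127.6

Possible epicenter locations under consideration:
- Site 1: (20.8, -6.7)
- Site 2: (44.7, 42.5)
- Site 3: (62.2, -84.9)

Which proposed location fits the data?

Site 1

For each candidate, compare |candidate − station| to the reported distance:
Site 1: residuals MCB 0.0, BGU 0.1, TPNV 0.1 → max 0.1 km
Site 2: residuals MCB 15.3, BGU 6.0, TPNV 41.9 → max 41.9 km
Site 3: residuals MCB 6.2, BGU 79.3, TPNV 84.5 → max 84.5 km
Only Site 1 has all residuals ≈ 0.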